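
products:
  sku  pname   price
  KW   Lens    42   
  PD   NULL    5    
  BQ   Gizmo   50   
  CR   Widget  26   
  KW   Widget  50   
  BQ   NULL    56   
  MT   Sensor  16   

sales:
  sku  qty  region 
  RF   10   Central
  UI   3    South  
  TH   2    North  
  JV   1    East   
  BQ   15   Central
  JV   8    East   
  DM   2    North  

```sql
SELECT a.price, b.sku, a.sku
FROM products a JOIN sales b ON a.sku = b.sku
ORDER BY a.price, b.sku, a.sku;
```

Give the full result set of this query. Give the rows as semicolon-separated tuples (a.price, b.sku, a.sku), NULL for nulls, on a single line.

(50, BQ, BQ); (56, BQ, BQ)

INNER JOIN keeps only pairs where the ON condition holds.
Matching on a.sku = b.sku.
Matched pairs: 2.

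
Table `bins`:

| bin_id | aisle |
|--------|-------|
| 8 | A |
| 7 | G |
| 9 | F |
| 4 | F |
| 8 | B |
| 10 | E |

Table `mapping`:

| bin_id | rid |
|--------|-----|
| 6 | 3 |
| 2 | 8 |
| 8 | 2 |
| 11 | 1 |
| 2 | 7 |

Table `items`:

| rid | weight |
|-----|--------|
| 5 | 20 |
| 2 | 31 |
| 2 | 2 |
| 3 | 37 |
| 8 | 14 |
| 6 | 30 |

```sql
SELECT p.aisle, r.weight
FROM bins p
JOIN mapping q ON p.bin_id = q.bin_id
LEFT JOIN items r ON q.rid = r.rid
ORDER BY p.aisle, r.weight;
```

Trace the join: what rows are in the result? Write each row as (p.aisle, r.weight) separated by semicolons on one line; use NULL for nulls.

Step 1 — p INNER JOIN q on bin_id → 2 row(s).
Then LEFT JOIN `items r` on rid: each of those 2 rows is kept; rows whose q.rid has no match in r get NULL for r's columns.

(A, 2); (A, 31); (B, 2); (B, 31)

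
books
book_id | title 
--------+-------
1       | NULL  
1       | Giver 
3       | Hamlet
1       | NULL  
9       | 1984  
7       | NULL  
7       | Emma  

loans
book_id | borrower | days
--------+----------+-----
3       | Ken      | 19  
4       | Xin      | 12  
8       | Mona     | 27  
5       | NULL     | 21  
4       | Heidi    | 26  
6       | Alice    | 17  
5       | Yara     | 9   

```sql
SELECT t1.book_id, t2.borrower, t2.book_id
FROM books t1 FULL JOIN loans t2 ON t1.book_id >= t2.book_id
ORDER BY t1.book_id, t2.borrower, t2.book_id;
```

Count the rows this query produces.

23

FULL OUTER JOIN keeps every row from both sides; unmatched rows get NULL for the other side's columns.
Matching on t1.book_id >= t2.book_id.
Matched pairs: 20; unmatched t1 rows kept: 3; unmatched t2 rows kept: 0.
Total: 20 matched + 3 padded = 23 rows.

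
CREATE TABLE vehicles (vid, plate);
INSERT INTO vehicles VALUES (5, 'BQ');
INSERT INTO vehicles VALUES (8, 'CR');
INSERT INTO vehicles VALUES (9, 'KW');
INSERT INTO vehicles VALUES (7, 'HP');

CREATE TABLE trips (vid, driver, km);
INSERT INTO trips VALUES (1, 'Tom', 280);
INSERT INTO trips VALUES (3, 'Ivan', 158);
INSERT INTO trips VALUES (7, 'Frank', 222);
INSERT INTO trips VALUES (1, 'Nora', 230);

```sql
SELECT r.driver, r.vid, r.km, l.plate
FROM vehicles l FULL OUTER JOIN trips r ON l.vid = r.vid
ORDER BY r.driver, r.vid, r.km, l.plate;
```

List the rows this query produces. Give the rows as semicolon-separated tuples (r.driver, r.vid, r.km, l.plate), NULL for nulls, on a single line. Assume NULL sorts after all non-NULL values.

(Frank, 7, 222, HP); (Ivan, 3, 158, NULL); (Nora, 1, 230, NULL); (Tom, 1, 280, NULL); (NULL, NULL, NULL, BQ); (NULL, NULL, NULL, CR); (NULL, NULL, NULL, KW)

FULL OUTER JOIN keeps every row from both sides; unmatched rows get NULL for the other side's columns.
Matching on l.vid = r.vid.
- l (vid=5) has no partner → padded with NULL.
- l (vid=8) has no partner → padded with NULL.
- l (vid=9) has no partner → padded with NULL.
- l (vid=7) pairs with 1 row(s) of r.
- 3 r row(s) had no l match → kept, l columns NULL.
After projecting and ordering:
r.driver | r.vid | r.km | l.plate
Frank | 7 | 222 | HP
Ivan | 3 | 158 | NULL
Nora | 1 | 230 | NULL
Tom | 1 | 280 | NULL
NULL | NULL | NULL | BQ
NULL | NULL | NULL | CR
NULL | NULL | NULL | KW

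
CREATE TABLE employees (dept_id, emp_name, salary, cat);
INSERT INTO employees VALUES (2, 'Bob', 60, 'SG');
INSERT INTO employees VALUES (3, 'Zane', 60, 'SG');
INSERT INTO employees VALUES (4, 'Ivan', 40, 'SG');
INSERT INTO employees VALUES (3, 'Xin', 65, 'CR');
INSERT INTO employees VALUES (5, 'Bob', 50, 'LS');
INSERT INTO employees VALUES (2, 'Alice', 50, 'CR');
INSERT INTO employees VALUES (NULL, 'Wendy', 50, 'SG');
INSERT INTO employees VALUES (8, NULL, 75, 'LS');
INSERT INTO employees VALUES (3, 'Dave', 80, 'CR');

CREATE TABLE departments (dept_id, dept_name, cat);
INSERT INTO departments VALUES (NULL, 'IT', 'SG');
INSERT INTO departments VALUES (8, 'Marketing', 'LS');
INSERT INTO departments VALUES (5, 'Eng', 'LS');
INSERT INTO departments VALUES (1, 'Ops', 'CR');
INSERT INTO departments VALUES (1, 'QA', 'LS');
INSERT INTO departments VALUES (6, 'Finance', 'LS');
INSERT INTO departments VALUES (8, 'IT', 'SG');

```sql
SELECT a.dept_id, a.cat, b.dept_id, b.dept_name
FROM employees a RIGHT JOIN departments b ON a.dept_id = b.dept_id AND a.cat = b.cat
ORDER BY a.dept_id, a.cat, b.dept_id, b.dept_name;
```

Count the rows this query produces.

7

RIGHT JOIN keeps every row from `departments`; unmatched rows get NULL for `employees`'s columns.
Matching on a.dept_id = b.dept_id AND a.cat = b.cat. A NULL in a compared column never satisfies the condition.
- a[0] dept_id=2, cat=SG → no match.
- a[1] dept_id=3, cat=SG → no match.
- a[2] dept_id=4, cat=SG → no match.
- a[3] dept_id=3, cat=CR → no match.
- a[4] dept_id=5, cat=LS → 1 match(es) in b → 1 row(s).
- a[5] dept_id=2, cat=CR → no match.
- a[6] dept_id=NULL, cat=SG → no match.
- a[7] dept_id=8, cat=LS → 1 match(es) in b → 1 row(s).
- a[8] dept_id=3, cat=CR → no match.
- 5 b row(s) had no a match → kept, a columns NULL.
Total: 2 matched + 5 padded = 7 rows.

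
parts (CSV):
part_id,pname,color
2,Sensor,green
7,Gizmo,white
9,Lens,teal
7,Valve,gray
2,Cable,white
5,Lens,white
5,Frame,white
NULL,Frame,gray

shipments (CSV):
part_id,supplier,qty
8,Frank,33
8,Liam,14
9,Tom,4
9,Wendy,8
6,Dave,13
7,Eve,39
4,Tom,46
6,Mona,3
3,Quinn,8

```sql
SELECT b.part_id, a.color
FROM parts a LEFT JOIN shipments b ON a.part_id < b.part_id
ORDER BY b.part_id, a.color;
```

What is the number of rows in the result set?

LEFT JOIN keeps every row from `parts`; unmatched rows get NULL for `shipments`'s columns.
Matching on a.part_id < b.part_id. A NULL in a compared column never satisfies the condition.
Matched pairs: 40; unmatched a rows kept: 2.
Total: 40 matched + 2 padded = 42 rows.

42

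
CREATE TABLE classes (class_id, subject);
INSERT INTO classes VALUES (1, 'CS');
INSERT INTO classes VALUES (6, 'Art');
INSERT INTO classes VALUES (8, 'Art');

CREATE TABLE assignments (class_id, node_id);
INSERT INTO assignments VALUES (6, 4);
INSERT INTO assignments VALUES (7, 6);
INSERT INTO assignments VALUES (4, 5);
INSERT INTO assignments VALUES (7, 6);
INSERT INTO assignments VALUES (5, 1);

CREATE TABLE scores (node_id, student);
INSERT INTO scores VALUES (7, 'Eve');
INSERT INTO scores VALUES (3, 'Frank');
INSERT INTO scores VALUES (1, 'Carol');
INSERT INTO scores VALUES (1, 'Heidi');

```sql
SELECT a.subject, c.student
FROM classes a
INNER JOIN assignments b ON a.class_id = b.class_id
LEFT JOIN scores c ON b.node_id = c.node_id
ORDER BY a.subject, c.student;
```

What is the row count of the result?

1

Joins associate left-to-right: classes INNER JOIN assignments on class_id gives 1 intermediate row(s).
Then LEFT JOIN `scores c` on node_id: each of those 1 rows is kept; rows whose b.node_id has no match in c get NULL for c's columns.
Result: 1 row(s).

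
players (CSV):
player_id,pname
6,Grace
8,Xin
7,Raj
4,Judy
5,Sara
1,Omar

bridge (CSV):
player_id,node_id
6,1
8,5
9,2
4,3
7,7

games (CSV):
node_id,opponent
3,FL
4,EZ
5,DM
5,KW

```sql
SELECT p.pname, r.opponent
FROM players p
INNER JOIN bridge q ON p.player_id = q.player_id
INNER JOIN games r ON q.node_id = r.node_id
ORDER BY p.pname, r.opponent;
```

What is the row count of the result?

3

Joins associate left-to-right: players INNER JOIN bridge on player_id gives 4 intermediate row(s).
Then INNER JOIN `games r` on node_id: keep only rows whose q.node_id appears in r.
Result: 3 row(s).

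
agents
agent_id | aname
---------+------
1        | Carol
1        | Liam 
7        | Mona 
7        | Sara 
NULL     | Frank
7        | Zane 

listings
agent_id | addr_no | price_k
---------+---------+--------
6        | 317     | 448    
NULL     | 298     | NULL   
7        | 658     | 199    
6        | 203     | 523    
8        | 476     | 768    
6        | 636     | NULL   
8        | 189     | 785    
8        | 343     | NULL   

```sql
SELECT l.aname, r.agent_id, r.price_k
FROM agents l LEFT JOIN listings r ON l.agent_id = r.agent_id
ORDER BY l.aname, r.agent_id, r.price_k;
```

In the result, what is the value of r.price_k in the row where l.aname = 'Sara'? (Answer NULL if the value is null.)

199

LEFT JOIN keeps every row from `agents`; unmatched rows get NULL for `listings`'s columns.
Matching on l.agent_id = r.agent_id. A NULL in a compared column never satisfies the condition.
- l[0] agent_id=1 → no match; kept with NULLs on the r side.
- l[1] agent_id=1 → no match; kept with NULLs on the r side.
- l[2] agent_id=7 → 1 match(es) in r → 1 row(s).
- l[3] agent_id=7 → 1 match(es) in r → 1 row(s).
- l[4] agent_id=NULL → no match; kept with NULLs on the r side.
- l[5] agent_id=7 → 1 match(es) in r → 1 row(s).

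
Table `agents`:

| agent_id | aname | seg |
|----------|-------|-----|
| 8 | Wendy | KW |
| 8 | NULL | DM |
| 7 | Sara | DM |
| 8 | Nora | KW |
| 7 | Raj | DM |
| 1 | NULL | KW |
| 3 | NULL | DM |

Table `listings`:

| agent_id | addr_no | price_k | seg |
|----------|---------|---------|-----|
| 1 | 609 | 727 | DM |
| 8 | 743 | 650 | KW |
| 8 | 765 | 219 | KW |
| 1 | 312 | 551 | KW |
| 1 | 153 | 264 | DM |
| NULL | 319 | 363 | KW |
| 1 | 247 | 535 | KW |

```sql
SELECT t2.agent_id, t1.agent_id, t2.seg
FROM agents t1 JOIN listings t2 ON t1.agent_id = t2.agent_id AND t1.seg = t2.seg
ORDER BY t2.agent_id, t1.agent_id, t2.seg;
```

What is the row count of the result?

INNER JOIN keeps only pairs where the ON condition holds.
Matching on t1.agent_id = t2.agent_id AND t1.seg = t2.seg. A NULL in a compared column never satisfies the condition.
- t1 (agent_id=8, seg=KW) pairs with 2 row(s) of t2.
- t1 (agent_id=8, seg=DM) has no partner → excluded.
- t1 (agent_id=7, seg=DM) has no partner → excluded.
- t1 (agent_id=8, seg=KW) pairs with 2 row(s) of t2.
- t1 (agent_id=7, seg=DM) has no partner → excluded.
- t1 (agent_id=1, seg=KW) pairs with 2 row(s) of t2.
- t1 (agent_id=3, seg=DM) has no partner → excluded.
Total: 6 rows.

6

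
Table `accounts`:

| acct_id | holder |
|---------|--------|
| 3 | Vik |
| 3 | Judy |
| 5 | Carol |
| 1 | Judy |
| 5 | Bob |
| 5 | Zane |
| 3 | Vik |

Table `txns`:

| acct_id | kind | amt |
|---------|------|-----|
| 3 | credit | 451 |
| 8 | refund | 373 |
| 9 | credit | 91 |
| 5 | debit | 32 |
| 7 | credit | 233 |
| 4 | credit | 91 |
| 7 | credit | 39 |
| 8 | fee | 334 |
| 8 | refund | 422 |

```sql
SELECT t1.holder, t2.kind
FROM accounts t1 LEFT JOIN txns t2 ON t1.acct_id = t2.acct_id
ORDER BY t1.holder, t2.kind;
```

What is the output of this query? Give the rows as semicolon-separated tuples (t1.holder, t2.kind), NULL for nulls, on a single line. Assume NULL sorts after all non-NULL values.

(Bob, debit); (Carol, debit); (Judy, credit); (Judy, NULL); (Vik, credit); (Vik, credit); (Zane, debit)

LEFT JOIN keeps every row from `accounts`; unmatched rows get NULL for `txns`'s columns.
Matching on t1.acct_id = t2.acct_id.
- t1 (acct_id=3) pairs with 1 row(s) of t2.
- t1 (acct_id=3) pairs with 1 row(s) of t2.
- t1 (acct_id=5) pairs with 1 row(s) of t2.
- t1 (acct_id=1) has no partner → padded with NULL.
- t1 (acct_id=5) pairs with 1 row(s) of t2.
- t1 (acct_id=5) pairs with 1 row(s) of t2.
- t1 (acct_id=3) pairs with 1 row(s) of t2.
After projecting and ordering:
t1.holder | t2.kind
Bob | debit
Carol | debit
Judy | credit
Judy | NULL
Vik | credit
Vik | credit
Zane | debit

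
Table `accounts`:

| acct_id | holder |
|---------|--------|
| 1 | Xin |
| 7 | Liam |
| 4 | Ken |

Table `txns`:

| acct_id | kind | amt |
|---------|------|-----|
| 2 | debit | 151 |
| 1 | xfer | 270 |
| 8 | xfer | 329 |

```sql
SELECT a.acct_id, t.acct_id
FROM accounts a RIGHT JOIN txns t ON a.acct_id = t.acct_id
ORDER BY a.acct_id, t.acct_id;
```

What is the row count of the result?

3

RIGHT JOIN keeps every row from `txns`; unmatched rows get NULL for `accounts`'s columns.
Matching on a.acct_id = t.acct_id.
- a (acct_id=1) pairs with 1 row(s) of t.
- a (acct_id=7) has no partner in t.
- a (acct_id=4) has no partner in t.
- 2 t row(s) had no a match → kept, a columns NULL.
Total: 1 matched + 2 padded = 3 rows.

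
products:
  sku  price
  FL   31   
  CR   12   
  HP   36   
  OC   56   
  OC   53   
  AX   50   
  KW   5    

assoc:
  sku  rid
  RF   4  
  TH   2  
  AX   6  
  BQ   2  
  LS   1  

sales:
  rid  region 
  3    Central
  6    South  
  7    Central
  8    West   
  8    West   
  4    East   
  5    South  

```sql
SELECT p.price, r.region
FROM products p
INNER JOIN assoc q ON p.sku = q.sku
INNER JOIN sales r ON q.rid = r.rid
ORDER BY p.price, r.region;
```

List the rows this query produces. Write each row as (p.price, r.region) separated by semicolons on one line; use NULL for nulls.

(50, South)

Evaluate left to right. First `products p INNER JOIN assoc q` on sku: 1 row(s).
Then INNER JOIN `sales r` on rid: keep only rows whose q.rid appears in r.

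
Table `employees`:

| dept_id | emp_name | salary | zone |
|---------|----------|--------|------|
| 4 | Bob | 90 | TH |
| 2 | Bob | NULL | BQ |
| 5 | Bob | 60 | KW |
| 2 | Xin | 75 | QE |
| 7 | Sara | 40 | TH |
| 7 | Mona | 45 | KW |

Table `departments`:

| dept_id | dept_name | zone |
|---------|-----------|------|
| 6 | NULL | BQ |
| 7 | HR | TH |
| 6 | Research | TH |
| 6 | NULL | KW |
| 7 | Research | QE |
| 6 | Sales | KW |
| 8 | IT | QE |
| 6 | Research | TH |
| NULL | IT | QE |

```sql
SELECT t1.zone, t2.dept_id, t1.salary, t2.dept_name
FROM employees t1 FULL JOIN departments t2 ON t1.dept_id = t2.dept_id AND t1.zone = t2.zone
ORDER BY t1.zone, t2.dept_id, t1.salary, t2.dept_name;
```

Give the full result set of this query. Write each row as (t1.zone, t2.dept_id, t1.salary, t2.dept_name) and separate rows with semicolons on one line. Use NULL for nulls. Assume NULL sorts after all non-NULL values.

FULL OUTER JOIN keeps every row from both sides; unmatched rows get NULL for the other side's columns.
Matching on t1.dept_id = t2.dept_id AND t1.zone = t2.zone. A NULL in a compared column never satisfies the condition.
Matched pairs: 1; unmatched t1 rows kept: 5; unmatched t2 rows kept: 8.

(BQ, NULL, NULL, NULL); (KW, NULL, 45, NULL); (KW, NULL, 60, NULL); (QE, NULL, 75, NULL); (TH, 7, 40, HR); (TH, NULL, 90, NULL); (NULL, 6, NULL, Research); (NULL, 6, NULL, Research); (NULL, 6, NULL, Sales); (NULL, 6, NULL, NULL); (NULL, 6, NULL, NULL); (NULL, 7, NULL, Research); (NULL, 8, NULL, IT); (NULL, NULL, NULL, IT)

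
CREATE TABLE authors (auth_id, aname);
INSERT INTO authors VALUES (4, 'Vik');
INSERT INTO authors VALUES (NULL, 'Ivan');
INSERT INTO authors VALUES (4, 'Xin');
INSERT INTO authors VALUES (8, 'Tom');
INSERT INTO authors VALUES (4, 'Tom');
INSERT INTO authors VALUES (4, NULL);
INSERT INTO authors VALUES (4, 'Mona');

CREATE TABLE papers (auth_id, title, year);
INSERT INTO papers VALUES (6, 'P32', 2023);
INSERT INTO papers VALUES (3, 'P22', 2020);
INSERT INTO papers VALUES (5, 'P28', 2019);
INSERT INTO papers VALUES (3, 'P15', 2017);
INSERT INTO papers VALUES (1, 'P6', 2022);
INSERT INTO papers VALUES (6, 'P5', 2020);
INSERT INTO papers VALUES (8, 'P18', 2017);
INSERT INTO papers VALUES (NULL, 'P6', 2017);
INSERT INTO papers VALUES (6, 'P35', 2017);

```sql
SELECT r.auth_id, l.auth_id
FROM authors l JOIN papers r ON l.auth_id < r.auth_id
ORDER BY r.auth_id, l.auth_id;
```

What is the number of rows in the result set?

INNER JOIN keeps only pairs where the ON condition holds.
Matching on l.auth_id < r.auth_id. A NULL in a compared column never satisfies the condition.
Matched pairs: 25.
Total: 25 rows.

25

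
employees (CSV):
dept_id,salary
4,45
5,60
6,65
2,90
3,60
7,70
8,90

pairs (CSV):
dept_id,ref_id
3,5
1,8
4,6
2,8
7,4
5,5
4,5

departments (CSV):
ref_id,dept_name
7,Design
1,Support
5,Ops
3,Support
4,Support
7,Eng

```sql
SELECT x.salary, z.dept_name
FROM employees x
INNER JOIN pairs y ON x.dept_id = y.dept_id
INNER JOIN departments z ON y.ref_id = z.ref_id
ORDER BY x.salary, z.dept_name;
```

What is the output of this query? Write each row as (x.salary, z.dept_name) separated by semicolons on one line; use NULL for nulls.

(45, Ops); (60, Ops); (60, Ops); (70, Support)

Joins associate left-to-right: employees INNER JOIN pairs on dept_id gives 6 intermediate row(s).
Then INNER JOIN `departments z` on ref_id: keep only rows whose y.ref_id appears in z.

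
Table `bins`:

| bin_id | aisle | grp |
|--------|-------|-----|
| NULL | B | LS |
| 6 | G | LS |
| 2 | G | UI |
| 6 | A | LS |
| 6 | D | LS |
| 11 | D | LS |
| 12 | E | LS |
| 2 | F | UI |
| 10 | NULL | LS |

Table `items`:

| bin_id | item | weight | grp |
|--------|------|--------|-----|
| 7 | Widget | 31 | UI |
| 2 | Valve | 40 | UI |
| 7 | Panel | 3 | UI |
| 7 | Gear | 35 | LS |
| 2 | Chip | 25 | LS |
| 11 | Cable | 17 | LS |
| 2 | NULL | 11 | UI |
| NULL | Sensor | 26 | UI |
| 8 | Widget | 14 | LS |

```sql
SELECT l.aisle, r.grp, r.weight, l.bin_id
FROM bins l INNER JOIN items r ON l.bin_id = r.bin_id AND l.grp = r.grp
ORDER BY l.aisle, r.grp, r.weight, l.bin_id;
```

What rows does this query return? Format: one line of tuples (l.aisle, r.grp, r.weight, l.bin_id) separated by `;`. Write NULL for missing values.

INNER JOIN keeps only pairs where the ON condition holds.
Matching on l.bin_id = r.bin_id AND l.grp = r.grp. A NULL in a compared column never satisfies the condition.
- l row (bin_id=NULL, grp=LS): no match → dropped.
- l row (bin_id=6, grp=LS): no match → dropped.
- l row (bin_id=2, grp=UI): matches 2 r row(s) → 2 output row(s).
- l row (bin_id=6, grp=LS): no match → dropped.
- l row (bin_id=6, grp=LS): no match → dropped.
- l row (bin_id=11, grp=LS): matches 1 r row(s) → 1 output row(s).
- l row (bin_id=12, grp=LS): no match → dropped.
- l row (bin_id=2, grp=UI): matches 2 r row(s) → 2 output row(s).
- l row (bin_id=10, grp=LS): no match → dropped.
After projecting and ordering:
l.aisle | r.grp | r.weight | l.bin_id
D | LS | 17 | 11
F | UI | 11 | 2
F | UI | 40 | 2
G | UI | 11 | 2
G | UI | 40 | 2

(D, LS, 17, 11); (F, UI, 11, 2); (F, UI, 40, 2); (G, UI, 11, 2); (G, UI, 40, 2)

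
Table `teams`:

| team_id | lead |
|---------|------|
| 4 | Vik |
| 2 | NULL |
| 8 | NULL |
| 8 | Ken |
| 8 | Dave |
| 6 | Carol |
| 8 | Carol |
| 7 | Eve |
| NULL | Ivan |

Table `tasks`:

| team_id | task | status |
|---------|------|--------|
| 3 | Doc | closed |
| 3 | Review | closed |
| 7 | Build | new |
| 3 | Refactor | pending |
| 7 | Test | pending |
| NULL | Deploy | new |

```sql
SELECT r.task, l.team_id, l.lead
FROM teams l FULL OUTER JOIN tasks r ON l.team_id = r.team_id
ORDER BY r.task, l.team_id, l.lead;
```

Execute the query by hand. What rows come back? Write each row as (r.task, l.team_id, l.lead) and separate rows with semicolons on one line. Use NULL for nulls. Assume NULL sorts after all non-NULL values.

FULL OUTER JOIN keeps every row from both sides; unmatched rows get NULL for the other side's columns.
Matching on l.team_id = r.team_id. A NULL in a compared column never satisfies the condition.
- l (team_id=4) has no partner → padded with NULL.
- l (team_id=2) has no partner → padded with NULL.
- l (team_id=8) has no partner → padded with NULL.
- l (team_id=8) has no partner → padded with NULL.
- l (team_id=8) has no partner → padded with NULL.
- l (team_id=6) has no partner → padded with NULL.
- l (team_id=8) has no partner → padded with NULL.
- l (team_id=7) pairs with 2 row(s) of r.
- l (team_id=NULL) has no partner → padded with NULL.
- 4 row(s) from r found no l partner → padded with NULL.

(Build, 7, Eve); (Deploy, NULL, NULL); (Doc, NULL, NULL); (Refactor, NULL, NULL); (Review, NULL, NULL); (Test, 7, Eve); (NULL, 2, NULL); (NULL, 4, Vik); (NULL, 6, Carol); (NULL, 8, Carol); (NULL, 8, Dave); (NULL, 8, Ken); (NULL, 8, NULL); (NULL, NULL, Ivan)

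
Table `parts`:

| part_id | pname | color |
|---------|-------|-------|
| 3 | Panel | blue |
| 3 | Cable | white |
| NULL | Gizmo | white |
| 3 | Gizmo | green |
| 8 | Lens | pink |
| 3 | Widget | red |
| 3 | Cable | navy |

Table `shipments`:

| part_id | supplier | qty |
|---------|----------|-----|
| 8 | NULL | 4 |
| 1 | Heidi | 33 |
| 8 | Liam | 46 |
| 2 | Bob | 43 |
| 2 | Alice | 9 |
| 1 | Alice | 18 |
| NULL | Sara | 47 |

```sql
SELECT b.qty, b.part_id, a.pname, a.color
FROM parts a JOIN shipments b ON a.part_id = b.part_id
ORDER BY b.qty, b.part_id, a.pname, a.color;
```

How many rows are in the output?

INNER JOIN keeps only pairs where the ON condition holds.
Matching on a.part_id = b.part_id. A NULL in a compared column never satisfies the condition.
Matched pairs: 2.
Total: 2 rows.

2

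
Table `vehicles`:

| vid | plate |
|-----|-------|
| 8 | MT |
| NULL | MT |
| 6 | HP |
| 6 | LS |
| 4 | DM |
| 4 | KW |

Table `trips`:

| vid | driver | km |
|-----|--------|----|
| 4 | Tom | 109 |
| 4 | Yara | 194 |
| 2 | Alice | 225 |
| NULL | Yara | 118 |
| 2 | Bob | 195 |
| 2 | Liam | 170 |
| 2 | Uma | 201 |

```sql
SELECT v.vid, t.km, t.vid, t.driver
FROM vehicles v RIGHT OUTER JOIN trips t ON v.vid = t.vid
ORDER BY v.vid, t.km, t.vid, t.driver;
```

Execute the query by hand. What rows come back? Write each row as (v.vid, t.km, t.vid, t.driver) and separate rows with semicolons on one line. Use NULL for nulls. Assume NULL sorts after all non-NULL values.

(4, 109, 4, Tom); (4, 109, 4, Tom); (4, 194, 4, Yara); (4, 194, 4, Yara); (NULL, 118, NULL, Yara); (NULL, 170, 2, Liam); (NULL, 195, 2, Bob); (NULL, 201, 2, Uma); (NULL, 225, 2, Alice)

RIGHT JOIN keeps every row from `trips`; unmatched rows get NULL for `vehicles`'s columns.
Matching on v.vid = t.vid. A NULL in a compared column never satisfies the condition.
- v (vid=8) has no partner in t.
- v (vid=NULL) has no partner in t.
- v (vid=6) has no partner in t.
- v (vid=6) has no partner in t.
- v (vid=4) pairs with 2 row(s) of t.
- v (vid=4) pairs with 2 row(s) of t.
- 5 row(s) from t found no v partner → padded with NULL.
After projecting and ordering:
v.vid | t.km | t.vid | t.driver
4 | 109 | 4 | Tom
4 | 109 | 4 | Tom
4 | 194 | 4 | Yara
4 | 194 | 4 | Yara
NULL | 118 | NULL | Yara
NULL | 170 | 2 | Liam
NULL | 195 | 2 | Bob
NULL | 201 | 2 | Uma
NULL | 225 | 2 | Alice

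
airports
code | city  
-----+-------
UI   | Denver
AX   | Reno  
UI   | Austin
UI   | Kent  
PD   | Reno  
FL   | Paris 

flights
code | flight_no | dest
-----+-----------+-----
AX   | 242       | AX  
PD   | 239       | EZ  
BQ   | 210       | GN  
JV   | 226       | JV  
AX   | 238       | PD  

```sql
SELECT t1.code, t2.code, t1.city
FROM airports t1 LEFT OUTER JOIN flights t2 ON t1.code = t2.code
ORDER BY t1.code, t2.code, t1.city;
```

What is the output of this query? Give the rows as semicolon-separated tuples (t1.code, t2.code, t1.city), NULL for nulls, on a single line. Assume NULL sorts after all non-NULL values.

LEFT JOIN keeps every row from `airports`; unmatched rows get NULL for `flights`'s columns.
Matching on t1.code = t2.code.
- t1[0] code=UI → no match; kept with NULLs on the t2 side.
- t1[1] code=AX → 2 match(es) in t2 → 2 row(s).
- t1[2] code=UI → no match; kept with NULLs on the t2 side.
- t1[3] code=UI → no match; kept with NULLs on the t2 side.
- t1[4] code=PD → 1 match(es) in t2 → 1 row(s).
- t1[5] code=FL → no match; kept with NULLs on the t2 side.
After projecting and ordering:
t1.code | t2.code | t1.city
AX | AX | Reno
AX | AX | Reno
FL | NULL | Paris
PD | PD | Reno
UI | NULL | Austin
UI | NULL | Denver
UI | NULL | Kent

(AX, AX, Reno); (AX, AX, Reno); (FL, NULL, Paris); (PD, PD, Reno); (UI, NULL, Austin); (UI, NULL, Denver); (UI, NULL, Kent)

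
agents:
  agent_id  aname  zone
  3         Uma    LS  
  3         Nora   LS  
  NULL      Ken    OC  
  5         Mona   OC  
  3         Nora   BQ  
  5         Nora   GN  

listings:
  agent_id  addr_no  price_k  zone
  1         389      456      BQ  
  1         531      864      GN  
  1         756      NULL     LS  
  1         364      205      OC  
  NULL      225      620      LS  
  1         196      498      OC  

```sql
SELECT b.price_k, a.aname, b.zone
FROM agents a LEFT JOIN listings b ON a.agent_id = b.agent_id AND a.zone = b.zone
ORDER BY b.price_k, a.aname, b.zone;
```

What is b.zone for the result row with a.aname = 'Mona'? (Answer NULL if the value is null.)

NULL

LEFT JOIN keeps every row from `agents`; unmatched rows get NULL for `listings`'s columns.
Matching on a.agent_id = b.agent_id AND a.zone = b.zone. A NULL in a compared column never satisfies the condition.
- agent_id=3, zone=LS: no b row matches, row kept with b columns NULL.
- agent_id=3, zone=LS: no b row matches, row kept with b columns NULL.
- agent_id=NULL, zone=OC: no b row matches, row kept with b columns NULL.
- agent_id=5, zone=OC: no b row matches, row kept with b columns NULL.
- agent_id=3, zone=BQ: no b row matches, row kept with b columns NULL.
- agent_id=5, zone=GN: no b row matches, row kept with b columns NULL.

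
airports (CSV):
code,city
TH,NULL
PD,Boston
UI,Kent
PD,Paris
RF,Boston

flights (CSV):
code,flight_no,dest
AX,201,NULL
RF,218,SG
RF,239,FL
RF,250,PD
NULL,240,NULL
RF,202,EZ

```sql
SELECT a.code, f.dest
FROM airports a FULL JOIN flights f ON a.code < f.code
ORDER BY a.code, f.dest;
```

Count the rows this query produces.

13

FULL OUTER JOIN keeps every row from both sides; unmatched rows get NULL for the other side's columns.
Matching on a.code < f.code. A NULL in a compared column never satisfies the condition.
- a row (code=TH): no match → kept, f columns NULL.
- a row (code=PD): matches 4 f row(s) → 4 output row(s).
- a row (code=UI): no match → kept, f columns NULL.
- a row (code=PD): matches 4 f row(s) → 4 output row(s).
- a row (code=RF): no match → kept, f columns NULL.
- 2 f row(s) had no a match → kept, a columns NULL.
Total: 8 matched + 5 padded = 13 rows.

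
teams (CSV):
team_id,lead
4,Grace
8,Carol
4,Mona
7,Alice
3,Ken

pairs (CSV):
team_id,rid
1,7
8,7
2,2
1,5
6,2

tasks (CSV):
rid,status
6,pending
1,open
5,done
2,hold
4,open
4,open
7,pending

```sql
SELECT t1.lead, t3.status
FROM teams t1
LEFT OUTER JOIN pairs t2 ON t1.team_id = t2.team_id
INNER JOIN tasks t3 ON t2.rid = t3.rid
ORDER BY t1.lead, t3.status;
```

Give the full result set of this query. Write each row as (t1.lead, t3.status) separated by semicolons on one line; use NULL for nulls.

Joins associate left-to-right: teams LEFT JOIN pairs on team_id gives 5 intermediate row(s).
Then INNER JOIN `tasks t3` on rid: keep only rows whose t2.rid appears in t3.

(Carol, pending)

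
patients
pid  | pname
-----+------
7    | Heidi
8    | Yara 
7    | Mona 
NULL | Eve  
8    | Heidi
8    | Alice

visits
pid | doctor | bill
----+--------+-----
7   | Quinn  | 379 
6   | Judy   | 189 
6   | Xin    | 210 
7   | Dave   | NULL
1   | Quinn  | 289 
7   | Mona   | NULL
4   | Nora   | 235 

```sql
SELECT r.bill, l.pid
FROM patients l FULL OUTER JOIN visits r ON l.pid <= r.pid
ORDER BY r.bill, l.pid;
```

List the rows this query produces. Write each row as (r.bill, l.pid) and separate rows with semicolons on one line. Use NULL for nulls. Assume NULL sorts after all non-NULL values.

(189, NULL); (210, NULL); (235, NULL); (289, NULL); (379, 7); (379, 7); (NULL, 7); (NULL, 7); (NULL, 7); (NULL, 7); (NULL, 8); (NULL, 8); (NULL, 8); (NULL, NULL)

FULL OUTER JOIN keeps every row from both sides; unmatched rows get NULL for the other side's columns.
Matching on l.pid <= r.pid. A NULL in a compared column never satisfies the condition.
- l[0] pid=7 → 3 match(es) in r → 3 row(s).
- l[1] pid=8 → no match; kept with NULLs on the r side.
- l[2] pid=7 → 3 match(es) in r → 3 row(s).
- l[3] pid=NULL → no match; kept with NULLs on the r side.
- l[4] pid=8 → no match; kept with NULLs on the r side.
- l[5] pid=8 → no match; kept with NULLs on the r side.
- 4 r row(s) had no l match → kept, l columns NULL.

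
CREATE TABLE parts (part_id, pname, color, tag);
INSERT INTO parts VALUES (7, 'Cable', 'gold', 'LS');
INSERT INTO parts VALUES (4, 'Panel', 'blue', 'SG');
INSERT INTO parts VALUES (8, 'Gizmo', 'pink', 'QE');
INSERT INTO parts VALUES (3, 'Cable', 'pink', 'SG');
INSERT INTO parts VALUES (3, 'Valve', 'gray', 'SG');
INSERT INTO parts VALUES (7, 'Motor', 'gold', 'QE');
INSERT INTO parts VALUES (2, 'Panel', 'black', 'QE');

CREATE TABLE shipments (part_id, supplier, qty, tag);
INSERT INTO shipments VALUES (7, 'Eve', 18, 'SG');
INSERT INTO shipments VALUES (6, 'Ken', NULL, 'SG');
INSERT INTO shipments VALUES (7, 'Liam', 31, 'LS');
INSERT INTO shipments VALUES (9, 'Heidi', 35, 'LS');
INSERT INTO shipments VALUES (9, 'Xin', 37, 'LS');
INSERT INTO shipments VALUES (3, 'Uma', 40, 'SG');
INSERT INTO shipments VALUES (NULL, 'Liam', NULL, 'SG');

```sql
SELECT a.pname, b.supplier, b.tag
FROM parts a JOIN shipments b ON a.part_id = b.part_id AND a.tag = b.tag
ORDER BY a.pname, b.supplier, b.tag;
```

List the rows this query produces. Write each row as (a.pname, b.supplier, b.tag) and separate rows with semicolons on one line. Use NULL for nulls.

INNER JOIN keeps only pairs where the ON condition holds.
Matching on a.part_id = b.part_id AND a.tag = b.tag. A NULL in a compared column never satisfies the condition.
Matched pairs: 3.

(Cable, Liam, LS); (Cable, Uma, SG); (Valve, Uma, SG)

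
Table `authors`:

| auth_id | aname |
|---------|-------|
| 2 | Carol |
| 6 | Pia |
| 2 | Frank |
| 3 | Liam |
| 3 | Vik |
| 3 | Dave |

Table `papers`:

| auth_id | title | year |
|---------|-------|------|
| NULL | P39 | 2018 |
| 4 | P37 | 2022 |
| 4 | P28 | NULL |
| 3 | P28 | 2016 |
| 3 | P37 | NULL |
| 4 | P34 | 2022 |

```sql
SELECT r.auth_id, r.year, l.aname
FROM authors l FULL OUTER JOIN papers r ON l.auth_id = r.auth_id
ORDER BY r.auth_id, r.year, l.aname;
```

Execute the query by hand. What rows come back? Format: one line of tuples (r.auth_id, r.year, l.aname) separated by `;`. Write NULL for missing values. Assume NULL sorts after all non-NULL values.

(3, 2016, Dave); (3, 2016, Liam); (3, 2016, Vik); (3, NULL, Dave); (3, NULL, Liam); (3, NULL, Vik); (4, 2022, NULL); (4, 2022, NULL); (4, NULL, NULL); (NULL, 2018, NULL); (NULL, NULL, Carol); (NULL, NULL, Frank); (NULL, NULL, Pia)

FULL OUTER JOIN keeps every row from both sides; unmatched rows get NULL for the other side's columns.
Matching on l.auth_id = r.auth_id. A NULL in a compared column never satisfies the condition.
- l (auth_id=2) has no partner → padded with NULL.
- l (auth_id=6) has no partner → padded with NULL.
- l (auth_id=2) has no partner → padded with NULL.
- l (auth_id=3) pairs with 2 row(s) of r.
- l (auth_id=3) pairs with 2 row(s) of r.
- l (auth_id=3) pairs with 2 row(s) of r.
- 4 r row(s) had no l match → kept, l columns NULL.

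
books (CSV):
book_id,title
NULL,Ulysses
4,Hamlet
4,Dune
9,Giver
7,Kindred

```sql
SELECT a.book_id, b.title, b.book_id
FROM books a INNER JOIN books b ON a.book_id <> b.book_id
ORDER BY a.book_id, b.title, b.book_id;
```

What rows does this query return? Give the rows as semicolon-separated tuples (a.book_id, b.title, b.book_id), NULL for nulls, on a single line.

INNER JOIN keeps only pairs where the ON condition holds.
Matching on a.book_id <> b.book_id. A NULL in a compared column never satisfies the condition.
- a[0] book_id=NULL → no match; dropped.
- a[1] book_id=4 → 2 match(es) in b → 2 row(s).
- a[2] book_id=4 → 2 match(es) in b → 2 row(s).
- a[3] book_id=9 → 3 match(es) in b → 3 row(s).
- a[4] book_id=7 → 3 match(es) in b → 3 row(s).
After projecting and ordering:
a.book_id | b.title | b.book_id
4 | Giver | 9
4 | Giver | 9
4 | Kindred | 7
4 | Kindred | 7
7 | Dune | 4
7 | Giver | 9
7 | Hamlet | 4
9 | Dune | 4
9 | Hamlet | 4
9 | Kindred | 7

(4, Giver, 9); (4, Giver, 9); (4, Kindred, 7); (4, Kindred, 7); (7, Dune, 4); (7, Giver, 9); (7, Hamlet, 4); (9, Dune, 4); (9, Hamlet, 4); (9, Kindred, 7)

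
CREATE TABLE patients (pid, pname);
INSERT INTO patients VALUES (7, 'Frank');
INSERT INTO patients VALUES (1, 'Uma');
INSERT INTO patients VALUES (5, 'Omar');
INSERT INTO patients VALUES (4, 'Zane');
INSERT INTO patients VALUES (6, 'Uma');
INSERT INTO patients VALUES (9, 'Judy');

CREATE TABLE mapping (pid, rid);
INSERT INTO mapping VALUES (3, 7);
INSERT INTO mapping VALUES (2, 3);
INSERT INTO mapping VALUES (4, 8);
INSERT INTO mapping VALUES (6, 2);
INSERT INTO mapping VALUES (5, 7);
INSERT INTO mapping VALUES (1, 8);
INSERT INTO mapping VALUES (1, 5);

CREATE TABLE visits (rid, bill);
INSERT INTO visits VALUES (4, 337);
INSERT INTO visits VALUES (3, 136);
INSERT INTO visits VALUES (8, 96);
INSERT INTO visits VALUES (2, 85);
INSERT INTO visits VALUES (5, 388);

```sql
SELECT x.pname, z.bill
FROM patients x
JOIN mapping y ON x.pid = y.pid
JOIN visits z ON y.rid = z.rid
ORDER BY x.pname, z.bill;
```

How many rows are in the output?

Step 1 — x INNER JOIN y on pid → 5 row(s).
Then INNER JOIN `visits z` on rid: keep only rows whose y.rid appears in z.
Result: 4 row(s).

4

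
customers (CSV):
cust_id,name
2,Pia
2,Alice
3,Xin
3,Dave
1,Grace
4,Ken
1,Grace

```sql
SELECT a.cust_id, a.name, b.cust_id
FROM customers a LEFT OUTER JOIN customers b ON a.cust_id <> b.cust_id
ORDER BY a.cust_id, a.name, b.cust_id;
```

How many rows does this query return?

36

LEFT JOIN keeps every row from `customers a`; unmatched rows get NULL for `customers b`'s columns.
Matching on a.cust_id <> b.cust_id.
Matched pairs: 36; unmatched a rows kept: 0.
Total: 36 rows.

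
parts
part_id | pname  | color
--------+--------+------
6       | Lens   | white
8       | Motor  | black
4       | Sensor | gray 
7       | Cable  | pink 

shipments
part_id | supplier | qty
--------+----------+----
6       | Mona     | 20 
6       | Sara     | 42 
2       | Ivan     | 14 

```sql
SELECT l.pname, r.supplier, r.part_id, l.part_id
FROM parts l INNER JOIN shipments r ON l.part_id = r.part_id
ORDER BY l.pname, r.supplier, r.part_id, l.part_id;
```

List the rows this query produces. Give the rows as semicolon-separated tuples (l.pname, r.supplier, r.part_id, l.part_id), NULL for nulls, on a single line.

(Lens, Mona, 6, 6); (Lens, Sara, 6, 6)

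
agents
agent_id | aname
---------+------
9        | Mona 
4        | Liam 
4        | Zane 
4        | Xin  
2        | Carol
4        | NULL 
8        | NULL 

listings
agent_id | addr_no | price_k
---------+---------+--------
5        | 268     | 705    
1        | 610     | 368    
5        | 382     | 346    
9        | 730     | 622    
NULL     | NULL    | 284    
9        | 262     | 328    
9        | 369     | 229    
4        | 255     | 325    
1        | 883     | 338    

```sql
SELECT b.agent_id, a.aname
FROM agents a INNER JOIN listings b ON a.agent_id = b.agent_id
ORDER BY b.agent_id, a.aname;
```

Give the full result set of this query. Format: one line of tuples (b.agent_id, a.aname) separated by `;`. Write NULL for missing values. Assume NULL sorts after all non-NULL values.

(4, Liam); (4, Xin); (4, Zane); (4, NULL); (9, Mona); (9, Mona); (9, Mona)

INNER JOIN keeps only pairs where the ON condition holds.
Matching on a.agent_id = b.agent_id. A NULL in a compared column never satisfies the condition.
- a[0] agent_id=9 → 3 match(es) in b → 3 row(s).
- a[1] agent_id=4 → 1 match(es) in b → 1 row(s).
- a[2] agent_id=4 → 1 match(es) in b → 1 row(s).
- a[3] agent_id=4 → 1 match(es) in b → 1 row(s).
- a[4] agent_id=2 → no match; dropped.
- a[5] agent_id=4 → 1 match(es) in b → 1 row(s).
- a[6] agent_id=8 → no match; dropped.
After projecting and ordering:
b.agent_id | a.aname
4 | Liam
4 | Xin
4 | Zane
4 | NULL
9 | Mona
9 | Mona
9 | Mona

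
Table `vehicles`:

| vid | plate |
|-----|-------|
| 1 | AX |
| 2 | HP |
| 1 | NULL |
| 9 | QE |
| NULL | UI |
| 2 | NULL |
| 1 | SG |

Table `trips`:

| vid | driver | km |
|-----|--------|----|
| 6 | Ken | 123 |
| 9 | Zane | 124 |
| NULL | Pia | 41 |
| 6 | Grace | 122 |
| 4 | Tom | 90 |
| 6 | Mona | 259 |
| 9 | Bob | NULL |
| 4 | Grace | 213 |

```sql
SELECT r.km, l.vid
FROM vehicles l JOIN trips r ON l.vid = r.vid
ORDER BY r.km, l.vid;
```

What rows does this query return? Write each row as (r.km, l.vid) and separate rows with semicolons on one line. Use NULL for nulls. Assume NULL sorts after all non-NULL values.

(124, 9); (NULL, 9)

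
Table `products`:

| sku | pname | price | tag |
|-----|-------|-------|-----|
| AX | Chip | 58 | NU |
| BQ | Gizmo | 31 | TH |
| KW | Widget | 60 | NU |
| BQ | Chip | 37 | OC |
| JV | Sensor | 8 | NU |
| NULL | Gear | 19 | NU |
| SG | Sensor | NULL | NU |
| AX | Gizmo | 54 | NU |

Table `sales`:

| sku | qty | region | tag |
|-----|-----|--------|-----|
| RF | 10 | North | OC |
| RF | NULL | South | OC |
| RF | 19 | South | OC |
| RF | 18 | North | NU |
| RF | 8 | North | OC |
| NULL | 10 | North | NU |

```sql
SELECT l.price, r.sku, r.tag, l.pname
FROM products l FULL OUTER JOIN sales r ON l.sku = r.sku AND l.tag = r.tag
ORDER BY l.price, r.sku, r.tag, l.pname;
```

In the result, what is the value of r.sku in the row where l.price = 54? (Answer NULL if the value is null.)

NULL

FULL OUTER JOIN keeps every row from both sides; unmatched rows get NULL for the other side's columns.
Matching on l.sku = r.sku AND l.tag = r.tag. A NULL in a compared column never satisfies the condition.
- l row (sku=AX, tag=NU): no match → kept, r columns NULL.
- l row (sku=BQ, tag=TH): no match → kept, r columns NULL.
- l row (sku=KW, tag=NU): no match → kept, r columns NULL.
- l row (sku=BQ, tag=OC): no match → kept, r columns NULL.
- l row (sku=JV, tag=NU): no match → kept, r columns NULL.
- l row (sku=NULL, tag=NU): no match → kept, r columns NULL.
- l row (sku=SG, tag=NU): no match → kept, r columns NULL.
- l row (sku=AX, tag=NU): no match → kept, r columns NULL.
- 6 r row(s) had no l match → kept, l columns NULL.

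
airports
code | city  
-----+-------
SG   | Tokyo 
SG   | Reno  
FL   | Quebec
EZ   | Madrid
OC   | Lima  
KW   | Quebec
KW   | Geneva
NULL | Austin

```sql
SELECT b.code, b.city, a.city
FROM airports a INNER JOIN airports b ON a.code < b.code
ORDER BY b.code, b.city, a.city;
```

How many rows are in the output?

INNER JOIN keeps only pairs where the ON condition holds.
Matching on a.code < b.code. A NULL in a compared column never satisfies the condition.
Matched pairs: 19.
Total: 19 rows.

19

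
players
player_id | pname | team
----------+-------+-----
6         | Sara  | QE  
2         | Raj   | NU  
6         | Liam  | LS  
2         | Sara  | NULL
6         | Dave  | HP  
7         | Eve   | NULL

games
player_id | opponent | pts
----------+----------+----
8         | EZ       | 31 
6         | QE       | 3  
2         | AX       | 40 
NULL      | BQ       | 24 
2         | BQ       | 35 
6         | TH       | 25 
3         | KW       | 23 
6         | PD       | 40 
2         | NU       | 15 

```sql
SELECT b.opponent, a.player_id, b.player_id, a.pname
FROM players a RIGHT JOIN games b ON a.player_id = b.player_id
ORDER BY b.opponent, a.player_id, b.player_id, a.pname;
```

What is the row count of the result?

RIGHT JOIN keeps every row from `games`; unmatched rows get NULL for `players`'s columns.
Matching on a.player_id = b.player_id. A NULL in a compared column never satisfies the condition.
Matched pairs: 15; unmatched b rows kept: 3.
Total: 15 matched + 3 padded = 18 rows.

18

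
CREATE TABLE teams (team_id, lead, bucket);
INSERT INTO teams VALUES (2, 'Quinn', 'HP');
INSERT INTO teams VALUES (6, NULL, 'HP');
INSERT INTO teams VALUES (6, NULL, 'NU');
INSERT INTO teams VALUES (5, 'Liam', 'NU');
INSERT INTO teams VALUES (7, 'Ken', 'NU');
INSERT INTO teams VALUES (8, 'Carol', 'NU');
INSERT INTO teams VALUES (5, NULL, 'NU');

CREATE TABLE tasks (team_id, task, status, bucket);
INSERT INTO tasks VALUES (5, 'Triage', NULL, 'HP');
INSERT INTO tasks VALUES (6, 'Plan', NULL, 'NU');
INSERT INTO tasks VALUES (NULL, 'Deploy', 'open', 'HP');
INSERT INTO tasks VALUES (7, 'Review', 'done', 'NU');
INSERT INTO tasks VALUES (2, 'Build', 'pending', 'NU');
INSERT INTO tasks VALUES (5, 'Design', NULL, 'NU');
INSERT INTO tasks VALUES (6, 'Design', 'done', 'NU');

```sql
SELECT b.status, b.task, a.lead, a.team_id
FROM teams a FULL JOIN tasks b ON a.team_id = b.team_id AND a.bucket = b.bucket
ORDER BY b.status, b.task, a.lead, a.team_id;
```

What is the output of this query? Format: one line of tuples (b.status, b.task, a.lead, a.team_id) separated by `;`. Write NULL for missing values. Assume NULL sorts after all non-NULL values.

FULL OUTER JOIN keeps every row from both sides; unmatched rows get NULL for the other side's columns.
Matching on a.team_id = b.team_id AND a.bucket = b.bucket. A NULL in a compared column never satisfies the condition.
- a[0] team_id=2, bucket=HP → no match; kept with NULLs on the b side.
- a[1] team_id=6, bucket=HP → no match; kept with NULLs on the b side.
- a[2] team_id=6, bucket=NU → 2 match(es) in b → 2 row(s).
- a[3] team_id=5, bucket=NU → 1 match(es) in b → 1 row(s).
- a[4] team_id=7, bucket=NU → 1 match(es) in b → 1 row(s).
- a[5] team_id=8, bucket=NU → no match; kept with NULLs on the b side.
- a[6] team_id=5, bucket=NU → 1 match(es) in b → 1 row(s).
- 3 b row(s) had no a match → kept, a columns NULL.

(done, Design, NULL, 6); (done, Review, Ken, 7); (open, Deploy, NULL, NULL); (pending, Build, NULL, NULL); (NULL, Design, Liam, 5); (NULL, Design, NULL, 5); (NULL, Plan, NULL, 6); (NULL, Triage, NULL, NULL); (NULL, NULL, Carol, 8); (NULL, NULL, Quinn, 2); (NULL, NULL, NULL, 6)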